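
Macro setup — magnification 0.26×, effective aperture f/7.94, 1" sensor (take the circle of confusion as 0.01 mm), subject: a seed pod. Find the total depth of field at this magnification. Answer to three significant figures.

2.35 mm

At magnification m, DoF ≈ 2·N_eff·c/m² = 2 × 7.94 × 0.01 / 0.26² = 0.1588 / 0.0676 ≈ 2.35 mm.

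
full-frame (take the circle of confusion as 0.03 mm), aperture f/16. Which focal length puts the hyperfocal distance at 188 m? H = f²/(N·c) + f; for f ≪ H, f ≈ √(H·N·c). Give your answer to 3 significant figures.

From H = f²/(N·c) + f, with f ≪ H: f ≈ √(H·N·c) = √(188000 × 16 × 0.03) = √90240 ≈ 300.4 mm.
The +f correction barely moves this — solving exactly, f² + N·c·f − N·c·H = 0 ⇒ f = (−N·c + √((N·c)² + 4·N·c·H))/2 = (−0.48 + √360960)/2 ≈ 300.16 mm, so f ≈ 300 mm.

300 mm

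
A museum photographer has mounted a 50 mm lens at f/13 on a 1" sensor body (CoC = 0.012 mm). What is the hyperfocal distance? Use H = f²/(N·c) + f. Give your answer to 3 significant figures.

Hyperfocal distance H = f²/(N·c) + f = 50²/(13 × 0.012) + 50 = 2500/0.156 + 50 ≈ 16075.6 mm ≈ 16.1 m.

16.1 m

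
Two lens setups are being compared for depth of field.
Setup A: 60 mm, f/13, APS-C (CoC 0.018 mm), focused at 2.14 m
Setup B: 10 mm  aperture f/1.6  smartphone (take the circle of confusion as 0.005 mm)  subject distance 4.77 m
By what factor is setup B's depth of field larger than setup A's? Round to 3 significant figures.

7.21

Setup A: H = 60²/(13×0.018) + 60 ≈ 15444.6 mm; DoF = Df − Dn = 2474.56 − 1885.13 ≈ 589.43 mm.
Setup B: H = 10²/(1.6×0.005) + 10 ≈ 12510.0 mm; DoF = Df − Dn = 7703.5 − 3454.5 ≈ 4249.0 mm.
Ratio = 4249.0 / 589.43 ≈ 7.21.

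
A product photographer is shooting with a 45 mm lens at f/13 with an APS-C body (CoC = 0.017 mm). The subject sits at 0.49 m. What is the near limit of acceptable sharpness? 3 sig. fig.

Hyperfocal distance H = f²/(N·c) + f = 45²/(13 × 0.017) + 45 = 2025/0.221 + 45 ≈ 9207.9 mm ≈ 9.208 m.
Near limit Dn = s·(H − f)/(H + s − 2f) = 490 × (9207.9 − 45) / (9207.9 + 490 − 2 × 45) = 490 × 9162.9 / 9607.9 ≈ 467.31 mm.

467 mm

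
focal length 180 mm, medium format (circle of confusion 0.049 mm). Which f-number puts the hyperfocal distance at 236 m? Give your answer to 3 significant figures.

Rearrange H = f²/(N·c) + f for N: N = f² / ((H − f)·c).
N = 180² / ((236000 − 180) × 0.049) = 32400 / 11555 ≈ 2.80.

f/2.80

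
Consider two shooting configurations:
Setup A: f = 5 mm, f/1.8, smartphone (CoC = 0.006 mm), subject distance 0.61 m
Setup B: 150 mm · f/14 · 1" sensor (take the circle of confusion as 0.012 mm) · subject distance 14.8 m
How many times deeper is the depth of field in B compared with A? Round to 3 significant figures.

9.58

Setup A: H = 5²/(1.8×0.006) + 5 ≈ 2319.8 mm; DoF = Df − Dn = 825.84 − 483.60 ≈ 342.24 mm.
Setup B: H = 150²/(14×0.012) + 150 ≈ 134078.6 mm; DoF = Df − Dn = 16617.8 − 13340.7 ≈ 3277.1 mm.
Ratio = 3277.1 / 342.24 ≈ 9.58.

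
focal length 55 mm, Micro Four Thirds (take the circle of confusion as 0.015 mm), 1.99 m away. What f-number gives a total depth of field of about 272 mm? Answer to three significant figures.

f/7.09

Write h = H − f = f²/(N·c). The thin-lens limits are Dn = s·h/(h + (s−f)) and Df = s·h/(h − (s−f)), so DoF = Df − Dn = 2·s·(s−f)·h / (h² − (s−f)²).
That is a quadratic in h: DoF·h² − 2·s·(s−f)·h − DoF·(s−f)² = 0 ⇒ h = (s−f)·(s + √(s² + DoF²)) / DoF = 1935 × (1990 + √(1990² + 272²)) / 272 = 1935 × (1990 + 2008.50) / 272 ≈ 28445 mm.
Then N = f²/(c·h) = 55² / (0.015 × 28445) = 3025 / 426.68 ≈ 7.09.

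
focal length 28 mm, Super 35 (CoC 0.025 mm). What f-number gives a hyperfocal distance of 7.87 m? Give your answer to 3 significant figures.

Rearrange H = f²/(N·c) + f for N: N = f² / ((H − f)·c).
N = 28² / ((7870 − 28) × 0.025) = 784 / 196.1 ≈ 4.

f/4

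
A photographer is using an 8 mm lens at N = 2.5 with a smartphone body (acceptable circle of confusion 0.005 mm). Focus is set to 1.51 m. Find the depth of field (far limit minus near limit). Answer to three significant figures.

0.969 m

Hyperfocal distance H = f²/(N·c) + f = 8²/(2.5 × 0.005) + 8 = 64/0.0125 + 8 ≈ 5128.0 mm ≈ 5.128 m.
Near limit Dn = s·(H − f)/(H + s − 2f) = 1510 × (5128.0 − 8) / (5128.0 + 1510 − 2 × 8) = 1510 × 5120.0 / 6622.0 ≈ 1167.50 mm.
Far limit Df = s·(H − f)/(H − s) = 1510 × (5128.0 − 8) / (5128.0 − 1510) = 1510 × 5120.0 / 3618.0 ≈ 2136.87 mm.
Depth of field = Df − Dn = 2136.87 − 1167.50 ≈ 969.37 mm ≈ 0.969 m.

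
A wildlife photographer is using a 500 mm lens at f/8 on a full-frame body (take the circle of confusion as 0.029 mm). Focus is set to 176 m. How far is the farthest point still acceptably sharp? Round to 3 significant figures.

210 m

Hyperfocal distance H = f²/(N·c) + f = 500²/(8 × 0.029) + 500 = 250000/0.232 + 500 ≈ 1078086.2 mm ≈ 1078 m.
Far limit Df = s·(H − f)/(H − s) = 176000 × (1078086.2 − 500) / (1078086.2 − 176000) = 176000 × 1077586.2 / 902086.2 ≈ 210241 mm ≈ 210 m.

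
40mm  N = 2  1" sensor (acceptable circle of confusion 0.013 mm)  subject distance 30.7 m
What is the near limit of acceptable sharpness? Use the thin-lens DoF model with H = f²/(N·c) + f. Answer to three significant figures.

Hyperfocal distance H = f²/(N·c) + f = 40²/(2 × 0.013) + 40 = 1600/0.026 + 40 ≈ 61578.5 mm ≈ 61.58 m.
Near limit Dn = s·(H − f)/(H + s − 2f) = 30700 × (61578.5 − 40) / (61578.5 + 30700 − 2 × 40) = 30700 × 61538.5 / 92198.5 ≈ 20491 mm ≈ 20.5 m.

20.5 m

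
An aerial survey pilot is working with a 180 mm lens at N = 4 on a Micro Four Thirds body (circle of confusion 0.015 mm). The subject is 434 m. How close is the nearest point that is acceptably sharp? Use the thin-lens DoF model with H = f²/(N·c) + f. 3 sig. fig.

Hyperfocal distance H = f²/(N·c) + f = 180²/(4 × 0.015) + 180 = 32400/0.06 + 180 ≈ 540180.0 mm ≈ 540.2 m.
Near limit Dn = s·(H − f)/(H + s − 2f) = 434000 × (540180.0 − 180) / (540180.0 + 434000 − 2 × 180) = 434000 × 540000.0 / 973820.0 ≈ 240660 mm ≈ 241 m.

241 m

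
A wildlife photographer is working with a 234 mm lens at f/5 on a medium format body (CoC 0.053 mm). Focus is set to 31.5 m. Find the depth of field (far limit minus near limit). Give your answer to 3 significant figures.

Hyperfocal distance H = f²/(N·c) + f = 234²/(5 × 0.053) + 234 = 54756/0.265 + 234 ≈ 206860.4 mm ≈ 206.9 m.
Near limit Dn = s·(H − f)/(H + s − 2f) = 31500 × (206860.4 − 234) / (206860.4 + 31500 − 2 × 234) = 31500 × 206626.4 / 237892.4 ≈ 27360.0 mm.
Far limit Df = s·(H − f)/(H − s) = 31500 × (206860.4 − 234) / (206860.4 − 31500) = 31500 × 206626.4 / 175360.4 ≈ 37116.3 mm.
Depth of field = Df − Dn = 37116.3 − 27360.0 ≈ 9756.3 mm ≈ 9.76 m.

9.76 m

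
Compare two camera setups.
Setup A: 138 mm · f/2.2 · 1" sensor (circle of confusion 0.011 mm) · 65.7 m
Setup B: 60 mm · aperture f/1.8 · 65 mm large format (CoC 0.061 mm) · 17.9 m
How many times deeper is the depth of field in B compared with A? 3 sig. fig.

2.51

Setup A: H = 138²/(2.2×0.011) + 138 ≈ 787080.1 mm; DoF = Df − Dn = 71671 − 60647 ≈ 11024 mm.
Setup B: H = 60²/(1.8×0.061) + 60 ≈ 32846.9 mm; DoF = Df − Dn = 39265 − 11592 ≈ 27673 mm.
Ratio = 27673 / 11024 ≈ 2.51.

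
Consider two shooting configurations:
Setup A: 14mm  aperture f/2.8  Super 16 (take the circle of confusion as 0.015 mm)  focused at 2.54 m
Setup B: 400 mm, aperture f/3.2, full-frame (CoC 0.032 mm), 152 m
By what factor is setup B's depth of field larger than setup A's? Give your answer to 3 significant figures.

Setup A: H = 14²/(2.8×0.015) + 14 ≈ 4680.7 mm; DoF = Df − Dn = 5537.2 − 1648.0 ≈ 3889.2 mm.
Setup B: H = 400²/(3.2×0.032) + 400 ≈ 1562900.0 mm; DoF = Df − Dn = 168332 − 138557 ≈ 29775 mm.
Ratio = 29775 / 3889.2 ≈ 7.66.

7.66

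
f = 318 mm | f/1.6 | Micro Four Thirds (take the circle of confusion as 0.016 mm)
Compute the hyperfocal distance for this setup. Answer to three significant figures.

3950 m

Hyperfocal distance H = f²/(N·c) + f = 318²/(1.6 × 0.016) + 318 = 101124/0.0256 + 318 ≈ 3950474.2 mm ≈ 3950 m.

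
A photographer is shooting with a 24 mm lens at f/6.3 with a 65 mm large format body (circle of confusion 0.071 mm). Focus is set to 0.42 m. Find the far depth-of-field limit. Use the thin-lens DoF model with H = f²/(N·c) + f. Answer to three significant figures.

Hyperfocal distance H = f²/(N·c) + f = 24²/(6.3 × 0.071) + 24 = 576/0.4473 + 24 ≈ 1311.7 mm ≈ 1.312 m.
Far limit Df = s·(H − f)/(H − s) = 420 × (1311.7 − 24) / (1311.7 − 420) = 420 × 1287.7 / 891.7 ≈ 606.51 mm ≈ 0.607 m.

0.607 m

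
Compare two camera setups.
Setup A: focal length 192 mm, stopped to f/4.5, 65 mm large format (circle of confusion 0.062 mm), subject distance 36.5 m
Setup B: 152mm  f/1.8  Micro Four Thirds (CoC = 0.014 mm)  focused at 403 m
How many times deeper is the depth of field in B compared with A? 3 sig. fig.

20.2

Setup A: H = 192²/(4.5×0.062) + 192 ≈ 132321.0 mm; DoF = Df − Dn = 50330 − 28632 ≈ 21698 mm.
Setup B: H = 152²/(1.8×0.014) + 152 ≈ 916977.4 mm; DoF = Df − Dn = 718866 − 279979 ≈ 438887 mm.
Ratio = 438887 / 21698 ≈ 20.2.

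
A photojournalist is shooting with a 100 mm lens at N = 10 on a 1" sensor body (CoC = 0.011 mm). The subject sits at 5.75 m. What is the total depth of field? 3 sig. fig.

0.717 m

Hyperfocal distance H = f²/(N·c) + f = 100²/(10 × 0.011) + 100 = 10000/0.11 + 100 ≈ 91009.1 mm ≈ 91.01 m.
Near limit Dn = s·(H − f)/(H + s − 2f) = 5750 × (91009.1 − 100) / (91009.1 + 5750 − 2 × 100) = 5750 × 90909.1 / 96559.1 ≈ 5413.55 mm.
Far limit Df = s·(H − f)/(H − s) = 5750 × (91009.1 − 100) / (91009.1 − 5750) = 5750 × 90909.1 / 85259.1 ≈ 6131.04 mm.
Depth of field = Df − Dn = 6131.04 − 5413.55 ≈ 717.49 mm ≈ 0.717 m.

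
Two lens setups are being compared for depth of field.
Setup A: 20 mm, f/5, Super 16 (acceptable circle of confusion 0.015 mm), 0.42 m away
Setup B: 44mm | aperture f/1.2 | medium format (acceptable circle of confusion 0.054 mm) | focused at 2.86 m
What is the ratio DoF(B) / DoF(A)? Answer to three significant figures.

Setup A: H = 20²/(5×0.015) + 20 ≈ 5353.3 mm; DoF = Df − Dn = 454.054 − 390.698 ≈ 63.356 mm.
Setup B: H = 44²/(1.2×0.054) + 44 ≈ 29920.5 mm; DoF = Df − Dn = 3157.62 − 2613.65 ≈ 543.97 mm.
Ratio = 543.97 / 63.356 ≈ 8.59.

8.59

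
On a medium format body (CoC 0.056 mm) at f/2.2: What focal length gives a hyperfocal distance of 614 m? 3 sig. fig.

275 mm

From H = f²/(N·c) + f, with f ≪ H: f ≈ √(H·N·c) = √(614000 × 2.2 × 0.056) = √75645 ≈ 275.0 mm.
The +f correction barely moves this — solving exactly, f² + N·c·f − N·c·H = 0 ⇒ f = (−N·c + √((N·c)² + 4·N·c·H))/2 = (−0.1232 + √302579)/2 ≈ 274.97 mm, so f ≈ 275 mm.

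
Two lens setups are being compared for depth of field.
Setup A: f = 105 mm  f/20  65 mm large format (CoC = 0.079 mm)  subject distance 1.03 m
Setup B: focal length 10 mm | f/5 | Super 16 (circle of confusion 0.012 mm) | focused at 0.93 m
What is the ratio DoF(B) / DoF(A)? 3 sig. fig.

Setup A: H = 105²/(20×0.079) + 105 ≈ 7082.8 mm; DoF = Df − Dn = 1187.41 − 909.44 ≈ 277.97 mm.
Setup B: H = 10²/(5×0.012) + 10 ≈ 1676.7 mm; DoF = Df − Dn = 2075.9 − 599.2 ≈ 1476.7 mm.
Ratio = 1476.7 / 277.97 ≈ 5.31.

5.31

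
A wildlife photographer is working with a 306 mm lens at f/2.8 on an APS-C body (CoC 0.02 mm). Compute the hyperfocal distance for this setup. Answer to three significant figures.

1670 m

Hyperfocal distance H = f²/(N·c) + f = 306²/(2.8 × 0.02) + 306 = 93636/0.056 + 306 ≈ 1672377.4 mm ≈ 1670 m.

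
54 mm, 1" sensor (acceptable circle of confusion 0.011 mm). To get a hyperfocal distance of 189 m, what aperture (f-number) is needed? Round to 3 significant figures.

f/1.40

Rearrange H = f²/(N·c) + f for N: N = f² / ((H − f)·c).
N = 54² / ((189000 − 54) × 0.011) = 2916 / 2078 ≈ 1.40.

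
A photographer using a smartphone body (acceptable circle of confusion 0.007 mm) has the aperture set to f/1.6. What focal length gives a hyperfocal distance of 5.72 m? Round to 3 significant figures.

From H = f²/(N·c) + f, with f ≪ H: f ≈ √(H·N·c) = √(5720 × 1.6 × 0.007) = √64.064 ≈ 8.004 mm.
The +f correction barely moves this — solving exactly, f² + N·c·f − N·c·H = 0 ⇒ f = (−N·c + √((N·c)² + 4·N·c·H))/2 = (−0.0112 + √256.26)/2 ≈ 7.9984 mm, so f ≈ 8.00 mm.

8.00 mm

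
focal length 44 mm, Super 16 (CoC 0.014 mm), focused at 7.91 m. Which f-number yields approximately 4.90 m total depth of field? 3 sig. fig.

f/5

Write h = H − f = f²/(N·c). The thin-lens limits are Dn = s·h/(h + (s−f)) and Df = s·h/(h − (s−f)), so DoF = Df − Dn = 2·s·(s−f)·h / (h² − (s−f)²).
That is a quadratic in h: DoF·h² − 2·s·(s−f)·h − DoF·(s−f)² = 0 ⇒ h = (s−f)·(s + √(s² + DoF²)) / DoF = 7866 × (7910 + √(7910² + 4900²)) / 4900 = 7866 × (7910 + 9304.74) / 4900 ≈ 27635 mm.
Then N = f²/(c·h) = 44² / (0.014 × 27635) = 1936 / 386.89 ≈ 5.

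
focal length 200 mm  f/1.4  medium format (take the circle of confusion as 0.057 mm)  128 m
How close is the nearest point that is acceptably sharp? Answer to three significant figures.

Hyperfocal distance H = f²/(N·c) + f = 200²/(1.4 × 0.057) + 200 = 40000/0.0798 + 200 ≈ 501453.1 mm ≈ 501.5 m.
Near limit Dn = s·(H − f)/(H + s − 2f) = 128000 × (501453.1 − 200) / (501453.1 + 128000 − 2 × 200) = 128000 × 501253.1 / 629053.1 ≈ 101995 mm ≈ 102 m.

102 m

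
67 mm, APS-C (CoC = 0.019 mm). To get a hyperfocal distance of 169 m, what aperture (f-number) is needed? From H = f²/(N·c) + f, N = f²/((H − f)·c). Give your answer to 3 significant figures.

Rearrange H = f²/(N·c) + f for N: N = f² / ((H − f)·c).
N = 67² / ((169000 − 67) × 0.019) = 4489 / 3210 ≈ 1.40.

f/1.40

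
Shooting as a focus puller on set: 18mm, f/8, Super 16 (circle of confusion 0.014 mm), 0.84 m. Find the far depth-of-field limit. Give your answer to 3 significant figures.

Hyperfocal distance H = f²/(N·c) + f = 18²/(8 × 0.014) + 18 = 324/0.112 + 18 ≈ 2910.9 mm ≈ 2.911 m.
Far limit Df = s·(H − f)/(H − s) = 840 × (2910.9 − 18) / (2910.9 − 840) = 840 × 2892.9 / 2070.9 ≈ 1173.4 mm ≈ 1.17 m.

1.17 m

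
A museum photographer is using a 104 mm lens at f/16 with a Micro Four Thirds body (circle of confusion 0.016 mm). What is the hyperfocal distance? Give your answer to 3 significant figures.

42.4 m

Hyperfocal distance H = f²/(N·c) + f = 104²/(16 × 0.016) + 104 = 10816/0.256 + 104 ≈ 42354.0 mm ≈ 42.4 m.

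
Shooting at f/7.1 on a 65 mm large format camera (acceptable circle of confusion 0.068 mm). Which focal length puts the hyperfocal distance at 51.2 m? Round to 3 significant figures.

From H = f²/(N·c) + f, with f ≪ H: f ≈ √(H·N·c) = √(51200 × 7.1 × 0.068) = √24719 ≈ 157.2 mm.
The +f correction barely moves this — solving exactly, f² + N·c·f − N·c·H = 0 ⇒ f = (−N·c + √((N·c)² + 4·N·c·H))/2 = (−0.4828 + √98878)/2 ≈ 156.98 mm, so f ≈ 157 mm.

157 mm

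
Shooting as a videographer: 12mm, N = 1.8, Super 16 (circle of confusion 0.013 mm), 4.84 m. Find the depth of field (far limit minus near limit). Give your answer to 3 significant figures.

19.8 m

Hyperfocal distance H = f²/(N·c) + f = 12²/(1.8 × 0.013) + 12 = 144/0.0234 + 12 ≈ 6165.8 mm ≈ 6.166 m.
Near limit Dn = s·(H − f)/(H + s − 2f) = 4840 × (6165.8 − 12) / (6165.8 + 4840 − 2 × 12) = 4840 × 6153.8 / 10981.8 ≈ 2712 mm.
Far limit Df = s·(H − f)/(H − s) = 4840 × (6165.8 − 12) / (6165.8 − 4840) = 4840 × 6153.8 / 1325.8 ≈ 22465 mm.
Depth of field = Df − Dn = 22465 − 2712 ≈ 19753 mm ≈ 19.8 m.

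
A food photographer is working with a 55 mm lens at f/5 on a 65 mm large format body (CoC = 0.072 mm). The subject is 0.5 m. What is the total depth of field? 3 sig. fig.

53.1 mm

Hyperfocal distance H = f²/(N·c) + f = 55²/(5 × 0.072) + 55 = 3025/0.36 + 55 ≈ 8457.8 mm ≈ 8.458 m.
Near limit Dn = s·(H − f)/(H + s − 2f) = 500 × (8457.8 − 55) / (8457.8 + 500 − 2 × 55) = 500 × 8402.8 / 8847.8 ≈ 474.852 mm.
Far limit Df = s·(H − f)/(H − s) = 500 × (8457.8 − 55) / (8457.8 − 500) = 500 × 8402.8 / 7957.8 ≈ 527.960 mm.
Depth of field = Df − Dn = 527.960 − 474.852 ≈ 53.108 mm.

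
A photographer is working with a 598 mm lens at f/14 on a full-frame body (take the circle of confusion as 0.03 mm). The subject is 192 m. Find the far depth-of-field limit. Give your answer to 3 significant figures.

248 m

Hyperfocal distance H = f²/(N·c) + f = 598²/(14 × 0.03) + 598 = 357604/0.42 + 598 ≈ 852036.1 mm ≈ 852.0 m.
Far limit Df = s·(H − f)/(H − s) = 192000 × (852036.1 − 598) / (852036.1 − 192000) = 192000 × 851438.1 / 660036.1 ≈ 247678 mm ≈ 248 m.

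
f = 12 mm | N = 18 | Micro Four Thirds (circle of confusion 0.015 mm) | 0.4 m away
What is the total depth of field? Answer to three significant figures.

Hyperfocal distance H = f²/(N·c) + f = 12²/(18 × 0.015) + 12 = 144/0.27 + 12 ≈ 545.3 mm ≈ 0.545 m.
Near limit Dn = s·(H − f)/(H + s − 2f) = 400 × (545.3 − 12) / (545.3 + 400 − 2 × 12) = 400 × 533.3 / 921.3 ≈ 231.5 mm.
Far limit Df = s·(H − f)/(H − s) = 400 × (545.3 − 12) / (545.3 − 400) = 400 × 533.3 / 145.3 ≈ 1467.9 mm.
Depth of field = Df − Dn = 1467.9 − 231.5 ≈ 1236.4 mm ≈ 1.24 m.

1.24 m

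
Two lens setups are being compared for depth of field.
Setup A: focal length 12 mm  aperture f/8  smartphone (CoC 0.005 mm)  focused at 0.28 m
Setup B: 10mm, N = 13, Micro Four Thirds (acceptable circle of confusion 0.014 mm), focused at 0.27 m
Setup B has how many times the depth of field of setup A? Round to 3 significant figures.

Setup A: H = 12²/(8×0.005) + 12 ≈ 3612.0 mm; DoF = Df − Dn = 302.521 − 260.600 ≈ 41.921 mm.
Setup B: H = 10²/(13×0.014) + 10 ≈ 559.5 mm; DoF = Df − Dn = 512.53 − 183.27 ≈ 329.26 mm.
Ratio = 329.26 / 41.921 ≈ 7.85.

7.85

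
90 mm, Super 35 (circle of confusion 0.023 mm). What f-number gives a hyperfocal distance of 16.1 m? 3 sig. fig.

f/22

Rearrange H = f²/(N·c) + f for N: N = f² / ((H − f)·c).
N = 90² / ((16100 − 90) × 0.023) = 8100 / 368.2 ≈ 22.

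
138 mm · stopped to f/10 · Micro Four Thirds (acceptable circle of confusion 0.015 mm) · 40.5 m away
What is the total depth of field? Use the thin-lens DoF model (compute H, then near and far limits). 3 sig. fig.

Hyperfocal distance H = f²/(N·c) + f = 138²/(10 × 0.015) + 138 = 19044/0.15 + 138 ≈ 127098.0 mm ≈ 127.1 m.
Near limit Dn = s·(H − f)/(H + s − 2f) = 40500 × (127098.0 − 138) / (127098.0 + 40500 − 2 × 138) = 40500 × 126960.0 / 167322.0 ≈ 30730 mm.
Far limit Df = s·(H − f)/(H − s) = 40500 × (127098.0 − 138) / (127098.0 − 40500) = 40500 × 126960.0 / 86598.0 ≈ 59376 mm.
Depth of field = Df − Dn = 59376 − 30730 ≈ 28646 mm ≈ 28.6 m.

28.6 m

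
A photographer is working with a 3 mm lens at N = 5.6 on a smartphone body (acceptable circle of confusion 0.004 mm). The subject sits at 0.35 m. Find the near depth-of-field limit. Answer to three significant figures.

Hyperfocal distance H = f²/(N·c) + f = 3²/(5.6 × 0.004) + 3 = 9/0.0224 + 3 ≈ 404.8 mm ≈ 0.405 m.
Near limit Dn = s·(H − f)/(H + s − 2f) = 350 × (404.8 − 3) / (404.8 + 350 − 2 × 3) = 350 × 401.8 / 748.8 ≈ 187.80 mm.

188 mm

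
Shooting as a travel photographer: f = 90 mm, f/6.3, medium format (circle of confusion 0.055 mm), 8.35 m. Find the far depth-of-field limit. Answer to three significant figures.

12.9 m

Hyperfocal distance H = f²/(N·c) + f = 90²/(6.3 × 0.055) + 90 = 8100/0.3465 + 90 ≈ 23466.6 mm ≈ 23.47 m.
Far limit Df = s·(H − f)/(H − s) = 8350 × (23466.6 − 90) / (23466.6 − 8350) = 8350 × 23376.6 / 15116.6 ≈ 12913 mm ≈ 12.9 m.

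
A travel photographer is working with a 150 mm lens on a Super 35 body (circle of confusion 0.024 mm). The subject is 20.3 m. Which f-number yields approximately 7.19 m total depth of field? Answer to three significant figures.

Write h = H − f = f²/(N·c). The thin-lens limits are Dn = s·h/(h + (s−f)) and Df = s·h/(h − (s−f)), so DoF = Df − Dn = 2·s·(s−f)·h / (h² − (s−f)²).
That is a quadratic in h: DoF·h² − 2·s·(s−f)·h − DoF·(s−f)² = 0 ⇒ h = (s−f)·(s + √(s² + DoF²)) / DoF = 20150 × (20300 + √(20300² + 7190²)) / 7190 = 20150 × (20300 + 21535.7) / 7190 ≈ 117245 mm.
Then N = f²/(c·h) = 150² / (0.024 × 117245) = 22500 / 2813.9 ≈ 8.

f/8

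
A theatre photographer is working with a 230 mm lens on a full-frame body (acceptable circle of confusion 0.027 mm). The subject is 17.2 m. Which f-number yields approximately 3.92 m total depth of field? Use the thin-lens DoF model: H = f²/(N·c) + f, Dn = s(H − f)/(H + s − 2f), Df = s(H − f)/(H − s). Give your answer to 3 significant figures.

Write h = H − f = f²/(N·c). The thin-lens limits are Dn = s·h/(h + (s−f)) and Df = s·h/(h − (s−f)), so DoF = Df − Dn = 2·s·(s−f)·h / (h² − (s−f)²).
That is a quadratic in h: DoF·h² − 2·s·(s−f)·h − DoF·(s−f)² = 0 ⇒ h = (s−f)·(s + √(s² + DoF²)) / DoF = 16970 × (17200 + √(17200² + 3920²)) / 3920 = 16970 × (17200 + 17641.0) / 3920 ≈ 150830 mm.
Then N = f²/(c·h) = 230² / (0.027 × 150830) = 52900 / 4072.4 ≈ 13.

f/13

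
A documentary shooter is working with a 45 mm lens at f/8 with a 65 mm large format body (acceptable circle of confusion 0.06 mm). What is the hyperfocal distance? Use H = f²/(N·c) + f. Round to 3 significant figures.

Hyperfocal distance H = f²/(N·c) + f = 45²/(8 × 0.06) + 45 = 2025/0.48 + 45 ≈ 4263.8 mm ≈ 4.26 m.

4.26 m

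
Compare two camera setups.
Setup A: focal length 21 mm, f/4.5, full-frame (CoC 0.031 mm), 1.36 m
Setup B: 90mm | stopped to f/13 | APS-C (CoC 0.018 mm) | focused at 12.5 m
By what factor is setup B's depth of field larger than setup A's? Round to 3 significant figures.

Setup A: H = 21²/(4.5×0.031) + 21 ≈ 3182.3 mm; DoF = Df − Dn = 2359.3 − 955.4 ≈ 1403.9 mm.
Setup B: H = 90²/(13×0.018) + 90 ≈ 34705.4 mm; DoF = Df − Dn = 19486 − 9201 ≈ 10285 mm.
Ratio = 10285 / 1403.9 ≈ 7.33.

7.33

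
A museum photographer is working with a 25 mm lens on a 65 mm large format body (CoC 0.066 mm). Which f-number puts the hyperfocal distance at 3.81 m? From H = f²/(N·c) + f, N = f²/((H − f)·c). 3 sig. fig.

Rearrange H = f²/(N·c) + f for N: N = f² / ((H − f)·c).
N = 25² / ((3810 − 25) × 0.066) = 625 / 249.8 ≈ 2.50.

f/2.50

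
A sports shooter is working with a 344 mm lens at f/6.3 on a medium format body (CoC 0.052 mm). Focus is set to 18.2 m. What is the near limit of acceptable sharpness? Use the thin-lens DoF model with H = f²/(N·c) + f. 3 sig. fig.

17.3 m

Hyperfocal distance H = f²/(N·c) + f = 344²/(6.3 × 0.052) + 344 = 118336/0.3276 + 344 ≈ 361565.0 mm ≈ 361.6 m.
Near limit Dn = s·(H − f)/(H + s − 2f) = 18200 × (361565.0 − 344) / (361565.0 + 18200 − 2 × 344) = 18200 × 361221.0 / 379077.0 ≈ 17343 mm ≈ 17.3 m.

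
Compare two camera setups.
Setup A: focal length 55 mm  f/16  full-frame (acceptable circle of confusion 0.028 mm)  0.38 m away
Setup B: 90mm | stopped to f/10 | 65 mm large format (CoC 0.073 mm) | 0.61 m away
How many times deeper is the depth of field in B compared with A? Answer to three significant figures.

Setup A: H = 55²/(16×0.028) + 55 ≈ 6807.2 mm; DoF = Df − Dn = 399.215 − 362.550 ≈ 36.665 mm.
Setup B: H = 90²/(10×0.073) + 90 ≈ 11185.9 mm; DoF = Df − Dn = 639.993 − 582.693 ≈ 57.300 mm.
Ratio = 57.300 / 36.665 ≈ 1.56.

1.56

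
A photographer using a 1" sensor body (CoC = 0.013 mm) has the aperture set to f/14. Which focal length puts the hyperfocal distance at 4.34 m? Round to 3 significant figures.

28.0 mm

From H = f²/(N·c) + f, with f ≪ H: f ≈ √(H·N·c) = √(4340 × 14 × 0.013) = √789.88 ≈ 28.10 mm.
Exact: f² + N·c·f − N·c·H = 0 ⇒ f = (−N·c + √((N·c)² + 4·N·c·H))/2 = (−0.182 + √3159.6)/2 ≈ 28.014 mm ≈ 28.0 mm.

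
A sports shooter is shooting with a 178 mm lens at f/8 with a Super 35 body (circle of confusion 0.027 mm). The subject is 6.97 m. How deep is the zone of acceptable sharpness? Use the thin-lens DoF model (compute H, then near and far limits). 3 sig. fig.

Hyperfocal distance H = f²/(N·c) + f = 178²/(8 × 0.027) + 178 = 31684/0.216 + 178 ≈ 146863.2 mm ≈ 146.9 m.
Near limit Dn = s·(H − f)/(H + s − 2f) = 6970 × (146863.2 − 178) / (146863.2 + 6970 − 2 × 178) = 6970 × 146685.2 / 153477.2 ≈ 6661.55 mm.
Far limit Df = s·(H − f)/(H − s) = 6970 × (146863.2 − 178) / (146863.2 − 6970) = 6970 × 146685.2 / 139893.2 ≈ 7308.40 mm.
Depth of field = Df − Dn = 7308.40 − 6661.55 ≈ 646.85 mm ≈ 0.647 m.

0.647 m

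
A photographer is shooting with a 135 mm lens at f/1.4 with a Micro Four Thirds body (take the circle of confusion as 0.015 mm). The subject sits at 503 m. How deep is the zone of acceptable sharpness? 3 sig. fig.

878 m

Hyperfocal distance H = f²/(N·c) + f = 135²/(1.4 × 0.015) + 135 = 18225/0.021 + 135 ≈ 867992.1 mm ≈ 868.0 m.
Near limit Dn = s·(H − f)/(H + s − 2f) = 503000 × (867992.1 − 135) / (867992.1 + 503000 − 2 × 135) = 503000 × 867857.1 / 1370722.1 ≈ 318469 mm.
Far limit Df = s·(H − f)/(H − s) = 503000 × (867992.1 − 135) / (867992.1 − 503000) = 503000 × 867857.1 / 364992.1 ≈ 1196004 mm.
Depth of field = Df − Dn = 1196004 − 318469 ≈ 877535 mm ≈ 878 m.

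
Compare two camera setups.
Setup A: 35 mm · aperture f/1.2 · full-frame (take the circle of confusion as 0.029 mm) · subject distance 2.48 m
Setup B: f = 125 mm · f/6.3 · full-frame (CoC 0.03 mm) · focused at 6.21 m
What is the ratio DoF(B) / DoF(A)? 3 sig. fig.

Setup A: H = 35²/(1.2×0.029) + 35 ≈ 35236.1 mm; DoF = Df − Dn = 2665.11 − 2318.93 ≈ 346.18 mm.
Setup B: H = 125²/(6.3×0.03) + 125 ≈ 82797.0 mm; DoF = Df − Dn = 6703.40 − 5784.25 ≈ 919.15 mm.
Ratio = 919.15 / 346.18 ≈ 2.66.

2.66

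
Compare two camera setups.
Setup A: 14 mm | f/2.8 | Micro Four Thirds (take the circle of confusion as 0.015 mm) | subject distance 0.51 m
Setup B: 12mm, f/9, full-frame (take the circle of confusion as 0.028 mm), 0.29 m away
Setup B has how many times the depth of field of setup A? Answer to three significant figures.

Setup A: H = 14²/(2.8×0.015) + 14 ≈ 4680.7 mm; DoF = Df − Dn = 570.65 − 461.00 ≈ 109.65 mm.
Setup B: H = 12²/(9×0.028) + 12 ≈ 583.4 mm; DoF = Df − Dn = 564.75 − 195.09 ≈ 369.66 mm.
Ratio = 369.66 / 109.65 ≈ 3.37.

3.37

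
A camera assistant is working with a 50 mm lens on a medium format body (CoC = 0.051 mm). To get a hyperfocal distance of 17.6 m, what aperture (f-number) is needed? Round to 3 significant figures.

Rearrange H = f²/(N·c) + f for N: N = f² / ((H − f)·c).
N = 50² / ((17600 − 50) × 0.051) = 2500 / 895.0 ≈ 2.79.

f/2.79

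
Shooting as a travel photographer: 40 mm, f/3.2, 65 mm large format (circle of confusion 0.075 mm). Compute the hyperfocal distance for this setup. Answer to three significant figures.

Hyperfocal distance H = f²/(N·c) + f = 40²/(3.2 × 0.075) + 40 = 1600/0.24 + 40 ≈ 6706.7 mm ≈ 6.71 m.

6.71 m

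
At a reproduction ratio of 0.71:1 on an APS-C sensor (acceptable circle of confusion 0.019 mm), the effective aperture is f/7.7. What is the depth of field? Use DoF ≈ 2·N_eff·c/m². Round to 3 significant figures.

At magnification m, DoF ≈ 2·N_eff·c/m² = 2 × 7.7 × 0.019 / 0.71² = 0.2926 / 0.5041 ≈ 0.58 mm.

0.580 mm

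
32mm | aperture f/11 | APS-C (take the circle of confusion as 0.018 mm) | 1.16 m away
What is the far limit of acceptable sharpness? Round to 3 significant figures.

1.48 m

Hyperfocal distance H = f²/(N·c) + f = 32²/(11 × 0.018) + 32 = 1024/0.198 + 32 ≈ 5203.7 mm ≈ 5.204 m.
Far limit Df = s·(H − f)/(H − s) = 1160 × (5203.7 − 32) / (5203.7 − 1160) = 1160 × 5171.7 / 4043.7 ≈ 1483.6 mm ≈ 1.48 m.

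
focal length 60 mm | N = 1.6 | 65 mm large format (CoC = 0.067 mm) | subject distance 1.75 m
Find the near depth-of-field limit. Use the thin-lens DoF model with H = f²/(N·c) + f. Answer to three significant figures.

Hyperfocal distance H = f²/(N·c) + f = 60²/(1.6 × 0.067) + 60 = 3600/0.1072 + 60 ≈ 33642.1 mm ≈ 33.64 m.
Near limit Dn = s·(H − f)/(H + s − 2f) = 1750 × (33642.1 − 60) / (33642.1 + 1750 − 2 × 60) = 1750 × 33582.1 / 35272.1 ≈ 1666.2 mm ≈ 1.67 m.

1.67 m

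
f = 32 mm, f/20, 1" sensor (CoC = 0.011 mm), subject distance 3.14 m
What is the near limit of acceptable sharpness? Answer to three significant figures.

1.88 m

Hyperfocal distance H = f²/(N·c) + f = 32²/(20 × 0.011) + 32 = 1024/0.22 + 32 ≈ 4686.5 mm ≈ 4.687 m.
Near limit Dn = s·(H − f)/(H + s − 2f) = 3140 × (4686.5 − 32) / (4686.5 + 3140 − 2 × 32) = 3140 × 4654.5 / 7762.5 ≈ 1882.8 mm ≈ 1.88 m.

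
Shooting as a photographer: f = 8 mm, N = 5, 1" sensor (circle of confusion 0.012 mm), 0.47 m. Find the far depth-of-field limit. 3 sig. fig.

0.829 m

Hyperfocal distance H = f²/(N·c) + f = 8²/(5 × 0.012) + 8 = 64/0.06 + 8 ≈ 1074.7 mm ≈ 1.075 m.
Far limit Df = s·(H − f)/(H − s) = 470 × (1074.7 − 8) / (1074.7 − 470) = 470 × 1066.7 / 604.7 ≈ 829.11 mm ≈ 0.829 m.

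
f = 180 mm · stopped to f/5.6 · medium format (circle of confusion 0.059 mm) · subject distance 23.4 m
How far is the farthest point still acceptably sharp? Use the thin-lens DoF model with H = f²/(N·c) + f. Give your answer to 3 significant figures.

30.7 m

Hyperfocal distance H = f²/(N·c) + f = 180²/(5.6 × 0.059) + 180 = 32400/0.3304 + 180 ≈ 98243.0 mm ≈ 98.24 m.
Far limit Df = s·(H − f)/(H − s) = 23400 × (98243.0 − 180) / (98243.0 − 23400) = 23400 × 98063.0 / 74843.0 ≈ 30660 mm ≈ 30.7 m.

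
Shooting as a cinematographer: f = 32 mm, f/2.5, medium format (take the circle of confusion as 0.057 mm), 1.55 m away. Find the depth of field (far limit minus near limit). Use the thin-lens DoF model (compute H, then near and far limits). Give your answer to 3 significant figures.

Hyperfocal distance H = f²/(N·c) + f = 32²/(2.5 × 0.057) + 32 = 1024/0.1425 + 32 ≈ 7218.0 mm ≈ 7.218 m.
Near limit Dn = s·(H − f)/(H + s − 2f) = 1550 × (7218.0 − 32) / (7218.0 + 1550 − 2 × 32) = 1550 × 7186.0 / 8704.0 ≈ 1279.67 mm.
Far limit Df = s·(H − f)/(H − s) = 1550 × (7218.0 − 32) / (7218.0 − 1550) = 1550 × 7186.0 / 5668.0 ≈ 1965.12 mm.
Depth of field = Df − Dn = 1965.12 − 1279.67 ≈ 685.45 mm ≈ 0.685 m.

0.685 m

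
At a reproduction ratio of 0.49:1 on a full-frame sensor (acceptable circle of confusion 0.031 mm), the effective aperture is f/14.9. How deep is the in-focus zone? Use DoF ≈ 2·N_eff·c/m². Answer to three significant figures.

At magnification m, DoF ≈ 2·N_eff·c/m² = 2 × 14.9 × 0.031 / 0.49² = 0.9238 / 0.2401 ≈ 3.85 mm.

3.85 mm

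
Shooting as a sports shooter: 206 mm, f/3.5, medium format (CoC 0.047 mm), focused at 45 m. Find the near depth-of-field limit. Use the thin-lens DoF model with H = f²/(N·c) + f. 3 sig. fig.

Hyperfocal distance H = f²/(N·c) + f = 206²/(3.5 × 0.047) + 206 = 42436/0.1645 + 206 ≈ 258175.6 mm ≈ 258.2 m.
Near limit Dn = s·(H − f)/(H + s − 2f) = 45000 × (258175.6 − 206) / (258175.6 + 45000 − 2 × 206) = 45000 × 257969.6 / 302763.6 ≈ 38342 mm ≈ 38.3 m.

38.3 m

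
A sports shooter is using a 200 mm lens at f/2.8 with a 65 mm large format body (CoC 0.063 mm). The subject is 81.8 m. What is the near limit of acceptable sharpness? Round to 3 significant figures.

60.2 m

Hyperfocal distance H = f²/(N·c) + f = 200²/(2.8 × 0.063) + 200 = 40000/0.1764 + 200 ≈ 226957.4 mm ≈ 227.0 m.
Near limit Dn = s·(H − f)/(H + s − 2f) = 81800 × (226957.4 − 200) / (226957.4 + 81800 − 2 × 200) = 81800 × 226757.4 / 308357.4 ≈ 60153 mm ≈ 60.2 m.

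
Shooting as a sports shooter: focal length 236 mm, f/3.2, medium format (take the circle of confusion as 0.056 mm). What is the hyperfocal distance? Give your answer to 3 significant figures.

311 m

Hyperfocal distance H = f²/(N·c) + f = 236²/(3.2 × 0.056) + 236 = 55696/0.1792 + 236 ≈ 311039.6 mm ≈ 311 m.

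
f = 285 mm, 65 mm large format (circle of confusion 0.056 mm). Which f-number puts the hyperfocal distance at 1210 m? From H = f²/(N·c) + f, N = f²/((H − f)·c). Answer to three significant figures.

f/1.20

Rearrange H = f²/(N·c) + f for N: N = f² / ((H − f)·c).
N = 285² / ((1210000 − 285) × 0.056) = 81225 / 67744 ≈ 1.20.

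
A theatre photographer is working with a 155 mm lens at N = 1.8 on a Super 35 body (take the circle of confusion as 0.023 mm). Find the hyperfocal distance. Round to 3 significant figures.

Hyperfocal distance H = f²/(N·c) + f = 155²/(1.8 × 0.023) + 155 = 24025/0.0414 + 155 ≈ 580469.0 mm ≈ 580 m.

580 m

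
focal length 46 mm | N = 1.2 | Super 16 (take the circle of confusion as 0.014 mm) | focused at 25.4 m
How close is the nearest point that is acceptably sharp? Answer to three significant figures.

21.1 m

Hyperfocal distance H = f²/(N·c) + f = 46²/(1.2 × 0.014) + 46 = 2116/0.0168 + 46 ≈ 125998.4 mm ≈ 126.0 m.
Near limit Dn = s·(H − f)/(H + s − 2f) = 25400 × (125998.4 − 46) / (125998.4 + 25400 − 2 × 46) = 25400 × 125952.4 / 151306.4 ≈ 21144 mm ≈ 21.1 m.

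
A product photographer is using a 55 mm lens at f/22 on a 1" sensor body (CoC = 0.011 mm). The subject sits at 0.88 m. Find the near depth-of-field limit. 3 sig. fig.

0.826 m

Hyperfocal distance H = f²/(N·c) + f = 55²/(22 × 0.011) + 55 = 3025/0.242 + 55 ≈ 12555.0 mm ≈ 12.55 m.
Near limit Dn = s·(H − f)/(H + s − 2f) = 880 × (12555.0 − 55) / (12555.0 + 880 − 2 × 55) = 880 × 12500.0 / 13325.0 ≈ 825.52 mm ≈ 0.826 m.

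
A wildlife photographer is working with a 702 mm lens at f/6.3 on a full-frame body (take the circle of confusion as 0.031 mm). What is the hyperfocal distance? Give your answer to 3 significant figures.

2520 m

Hyperfocal distance H = f²/(N·c) + f = 702²/(6.3 × 0.031) + 702 = 492804/0.1953 + 702 ≈ 2524020.0 mm ≈ 2520 m.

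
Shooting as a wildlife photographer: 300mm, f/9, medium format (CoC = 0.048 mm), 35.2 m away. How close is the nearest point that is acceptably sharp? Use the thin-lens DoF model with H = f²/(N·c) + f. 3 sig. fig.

30.1 m

Hyperfocal distance H = f²/(N·c) + f = 300²/(9 × 0.048) + 300 = 90000/0.432 + 300 ≈ 208633.3 mm ≈ 208.6 m.
Near limit Dn = s·(H − f)/(H + s − 2f) = 35200 × (208633.3 − 300) / (208633.3 + 35200 − 2 × 300) = 35200 × 208333.3 / 243233.3 ≈ 30149 mm ≈ 30.1 m.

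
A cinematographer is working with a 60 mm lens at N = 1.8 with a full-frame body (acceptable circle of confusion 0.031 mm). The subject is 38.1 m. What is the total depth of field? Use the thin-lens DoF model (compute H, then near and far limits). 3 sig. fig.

68.9 m

Hyperfocal distance H = f²/(N·c) + f = 60²/(1.8 × 0.031) + 60 = 3600/0.0558 + 60 ≈ 64576.1 mm ≈ 64.58 m.
Near limit Dn = s·(H − f)/(H + s − 2f) = 38100 × (64576.1 − 60) / (64576.1 + 38100 − 2 × 60) = 38100 × 64516.1 / 102556.1 ≈ 23968 mm.
Far limit Df = s·(H − f)/(H − s) = 38100 × (64576.1 − 60) / (64576.1 − 38100) = 38100 × 64516.1 / 26476.1 ≈ 92841 mm.
Depth of field = Df − Dn = 92841 − 23968 ≈ 68873 mm ≈ 68.9 m.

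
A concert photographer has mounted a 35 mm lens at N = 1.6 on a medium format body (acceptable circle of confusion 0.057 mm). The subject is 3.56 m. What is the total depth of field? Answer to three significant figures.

2.01 m

Hyperfocal distance H = f²/(N·c) + f = 35²/(1.6 × 0.057) + 35 = 1225/0.0912 + 35 ≈ 13467.0 mm ≈ 13.47 m.
Near limit Dn = s·(H − f)/(H + s − 2f) = 3560 × (13467.0 − 35) / (13467.0 + 3560 − 2 × 35) = 3560 × 13432.0 / 16957.0 ≈ 2820.0 mm.
Far limit Df = s·(H − f)/(H − s) = 3560 × (13467.0 − 35) / (13467.0 − 3560) = 3560 × 13432.0 / 9907.0 ≈ 4826.7 mm.
Depth of field = Df − Dn = 4826.7 − 2820.0 ≈ 2006.7 mm ≈ 2.01 m.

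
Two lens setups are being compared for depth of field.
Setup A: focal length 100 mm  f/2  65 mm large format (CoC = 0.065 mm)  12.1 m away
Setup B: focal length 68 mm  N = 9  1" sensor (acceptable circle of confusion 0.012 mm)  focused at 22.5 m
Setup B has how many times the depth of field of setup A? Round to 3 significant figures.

Setup A: H = 100²/(2×0.065) + 100 ≈ 77023.1 mm; DoF = Df − Dn = 14336.5 − 10467.1 ≈ 3869.4 mm.
Setup B: H = 68²/(9×0.012) + 68 ≈ 42882.8 mm; DoF = Df − Dn = 47262 − 14764 ≈ 32498 mm.
Ratio = 32498 / 3869.4 ≈ 8.40.

8.40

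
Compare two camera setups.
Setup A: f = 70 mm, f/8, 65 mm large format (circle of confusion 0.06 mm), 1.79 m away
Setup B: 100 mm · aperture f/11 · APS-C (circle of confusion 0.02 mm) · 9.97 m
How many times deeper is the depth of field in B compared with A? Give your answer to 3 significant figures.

7.32

Setup A: H = 70²/(8×0.06) + 70 ≈ 10278.3 mm; DoF = Df − Dn = 2152.71 − 1531.89 ≈ 620.82 mm.
Setup B: H = 100²/(11×0.02) + 100 ≈ 45554.5 mm; DoF = Df − Dn = 12735.4 − 8191.3 ≈ 4544.1 mm.
Ratio = 4544.1 / 620.82 ≈ 7.32.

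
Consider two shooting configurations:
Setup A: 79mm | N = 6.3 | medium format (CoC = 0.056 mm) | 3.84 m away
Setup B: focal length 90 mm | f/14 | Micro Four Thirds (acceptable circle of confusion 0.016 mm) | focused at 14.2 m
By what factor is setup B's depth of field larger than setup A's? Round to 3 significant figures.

Setup A: H = 79²/(6.3×0.056) + 79 ≈ 17768.9 mm; DoF = Df − Dn = 4876.9 − 3166.7 ≈ 1710.2 mm.
Setup B: H = 90²/(14×0.016) + 90 ≈ 36250.7 mm; DoF = Df − Dn = 23286 − 10214 ≈ 13072 mm.
Ratio = 13072 / 1710.2 ≈ 7.64.

7.64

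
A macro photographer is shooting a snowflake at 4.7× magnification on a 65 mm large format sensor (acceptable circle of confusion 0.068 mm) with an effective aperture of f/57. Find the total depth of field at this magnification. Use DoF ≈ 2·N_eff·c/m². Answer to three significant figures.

0.351 mm

At magnification m, DoF ≈ 2·N_eff·c/m² = 2 × 57 × 0.068 / 4.7² = 7.752 / 22.09 ≈ 0.351 mm.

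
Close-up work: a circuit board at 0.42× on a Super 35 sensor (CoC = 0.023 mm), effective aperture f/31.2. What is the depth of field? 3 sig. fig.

At magnification m, DoF ≈ 2·N_eff·c/m² = 2 × 31.2 × 0.023 / 0.42² = 1.435 / 0.1764 ≈ 8.14 mm.

8.14 mm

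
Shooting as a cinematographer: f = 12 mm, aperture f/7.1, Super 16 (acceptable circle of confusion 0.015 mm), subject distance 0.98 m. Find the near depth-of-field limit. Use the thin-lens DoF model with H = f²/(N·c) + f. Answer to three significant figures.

0.571 m

Hyperfocal distance H = f²/(N·c) + f = 12²/(7.1 × 0.015) + 12 = 144/0.1065 + 12 ≈ 1364.1 mm ≈ 1.364 m.
Near limit Dn = s·(H − f)/(H + s − 2f) = 980 × (1364.1 − 12) / (1364.1 + 980 − 2 × 12) = 980 × 1352.1 / 2320.1 ≈ 571.12 mm ≈ 0.571 m.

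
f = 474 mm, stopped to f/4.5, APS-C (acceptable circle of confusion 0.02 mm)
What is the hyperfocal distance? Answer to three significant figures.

2500 m

Hyperfocal distance H = f²/(N·c) + f = 474²/(4.5 × 0.02) + 474 = 224676/0.09 + 474 ≈ 2496874.0 mm ≈ 2500 m.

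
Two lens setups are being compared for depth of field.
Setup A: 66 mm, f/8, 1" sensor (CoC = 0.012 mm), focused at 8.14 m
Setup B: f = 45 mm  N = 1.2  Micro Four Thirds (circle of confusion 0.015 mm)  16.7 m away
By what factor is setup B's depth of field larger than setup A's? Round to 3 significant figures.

Setup A: H = 66²/(8×0.012) + 66 ≈ 45441.0 mm; DoF = Df − Dn = 9901.9 − 6910.4 ≈ 2991.5 mm.
Setup B: H = 45²/(1.2×0.015) + 45 ≈ 112545.0 mm; DoF = Df − Dn = 19602.0 − 14546.5 ≈ 5055.5 mm.
Ratio = 5055.5 / 2991.5 ≈ 1.69.

1.69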